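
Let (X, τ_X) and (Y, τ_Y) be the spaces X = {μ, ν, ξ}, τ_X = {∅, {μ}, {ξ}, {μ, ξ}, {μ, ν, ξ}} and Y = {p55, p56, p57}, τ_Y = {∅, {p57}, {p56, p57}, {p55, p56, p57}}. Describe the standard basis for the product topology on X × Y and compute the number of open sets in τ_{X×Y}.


Basis B = {∅ × ∅, {μ} × {p57}, {ξ} × {p57}, {μ} × {p56, p57}, {μ, ξ} × {p57}, {ξ} × {p56, p57}, {μ} × {p55, p56, p57}, {μ, ν, ξ} × {p57}, {ξ} × {p55, p56, p57}, {μ, ξ} × {p56, p57}, {μ, ξ} × {p55, p56, p57}, {μ, ν, ξ} × {p56, p57}, {μ, ν, ξ} × {p55, p56, p57}}; |τ_{X×Y}| = 30.

Enumerate products U × V with U ∈ τ_X, V ∈ τ_Y (deduplicated):
  ∅ × ∅ = {} (∅)
  {μ} × {p57} = {(μ,p57)}
  {ξ} × {p57} = {(ξ,p57)}
  {μ} × {p56, p57} = {(μ,p56), (μ,p57)}
  {μ, ξ} × {p57} = {(μ,p57), (ξ,p57)}
  {ξ} × {p56, p57} = {(ξ,p56), (ξ,p57)}
  {μ} × {p55, p56, p57} = {(μ,p55), (μ,p56), (μ,p57)}
  {μ, ν, ξ} × {p57} = {(μ,p57), (ν,p57), (ξ,p57)}
  {ξ} × {p55, p56, p57} = {(ξ,p55), (ξ,p56), (ξ,p57)}
  {μ, ξ} × {p56, p57} = {(μ,p56), (μ,p57), (ξ,p56), (ξ,p57)}
  {μ, ξ} × {p55, p56, p57} = {(μ,p55), (μ,p56), (μ,p57), (ξ,p55), (ξ,p56), (ξ,p57)}
  {μ, ν, ξ} × {p56, p57} = {(μ,p56), (μ,p57), (ν,p56), (ν,p57), (ξ,p56), (ξ,p57)}
  {μ, ν, ξ} × {p55, p56, p57} = {(μ,p55), (μ,p56), (μ,p57), (ν,p55), (ν,p56), (ν,p57), (ξ,p55), (ξ,p56), (ξ,p57)}
These 13 distinct sets form the basis B.
Close under arbitrary unions to get τ_{X×Y}; counting gives |τ_{X×Y}| = 30.


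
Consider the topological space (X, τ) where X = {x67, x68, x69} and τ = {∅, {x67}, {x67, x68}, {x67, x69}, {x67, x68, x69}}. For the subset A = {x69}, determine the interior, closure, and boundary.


int(A) = ∅, cl(A) = {x69}, ∂A = {x69}.

Closed sets in (X, τ) are complements of opens:
  closed(X, τ) = {∅, {x68}, {x69}, {x68, x69}, {x67, x68, x69}}.
int(A) = ⋃ {U ∈ τ : U ⊆ A}. Opens contained in A: ∅.
Taking the union of these: int(A) = ∅.
cl(A) = ⋂ {C closed : A ⊆ C}. Closed sets containing A: {x69}, {x68, x69}, {x67, x68, x69}.
Intersecting these: cl(A) = {x69}.
∂A = cl(A) ∖ int(A) = {x69} ∖ ∅ = {x69}.


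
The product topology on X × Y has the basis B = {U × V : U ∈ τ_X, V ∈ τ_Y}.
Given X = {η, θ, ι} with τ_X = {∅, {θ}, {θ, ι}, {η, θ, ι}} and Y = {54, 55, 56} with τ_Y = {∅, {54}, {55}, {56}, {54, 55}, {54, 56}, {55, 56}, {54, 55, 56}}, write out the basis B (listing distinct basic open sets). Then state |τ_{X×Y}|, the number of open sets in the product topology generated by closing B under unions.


Basis B = {∅ × ∅, {θ} × {54}, {θ} × {55}, {θ} × {56}, {θ} × {54, 55}, {θ} × {54, 56}, {θ, ι} × {54}, {θ} × {55, 56}, {θ, ι} × {55}, {θ, ι} × {56}, {η, θ, ι} × {54}, {η, θ, ι} × {55}, {η, θ, ι} × {56}, {θ} × {54, 55, 56}, {θ, ι} × {54, 55}, {θ, ι} × {54, 56}, {θ, ι} × {55, 56}, {η, θ, ι} × {54, 55}, {η, θ, ι} × {54, 56}, {η, θ, ι} × {55, 56}, {θ, ι} × {54, 55, 56}, {η, θ, ι} × {54, 55, 56}}; |τ_{X×Y}| = 64.

Enumerate products U × V with U ∈ τ_X, V ∈ τ_Y (deduplicated):
  ∅ × ∅ = {} (∅)
  {θ} × {54} = {(θ,54)}
  {θ} × {55} = {(θ,55)}
  {θ} × {56} = {(θ,56)}
  {θ} × {54, 55} = {(θ,54), (θ,55)}
  {θ} × {54, 56} = {(θ,54), (θ,56)}
  {θ, ι} × {54} = {(θ,54), (ι,54)}
  {θ} × {55, 56} = {(θ,55), (θ,56)}
  {θ, ι} × {55} = {(θ,55), (ι,55)}
  {θ, ι} × {56} = {(θ,56), (ι,56)}
  {η, θ, ι} × {54} = {(η,54), (θ,54), (ι,54)}
  {η, θ, ι} × {55} = {(η,55), (θ,55), (ι,55)}
  {η, θ, ι} × {56} = {(η,56), (θ,56), (ι,56)}
  {θ} × {54, 55, 56} = {(θ,54), (θ,55), (θ,56)}
  {θ, ι} × {54, 55} = {(θ,54), (θ,55), (ι,54), (ι,55)}
  {θ, ι} × {54, 56} = {(θ,54), (θ,56), (ι,54), (ι,56)}
  {θ, ι} × {55, 56} = {(θ,55), (θ,56), (ι,55), (ι,56)}
  {η, θ, ι} × {54, 55} = {(η,54), (η,55), (θ,54), (θ,55), (ι,54), (ι,55)}
  {η, θ, ι} × {54, 56} = {(η,54), (η,56), (θ,54), (θ,56), (ι,54), (ι,56)}
  {η, θ, ι} × {55, 56} = {(η,55), (η,56), (θ,55), (θ,56), (ι,55), (ι,56)}
  {θ, ι} × {54, 55, 56} = {(θ,54), (θ,55), (θ,56), (ι,54), (ι,55), (ι,56)}
  {η, θ, ι} × {54, 55, 56} = {(η,54), (η,55), (η,56), (θ,54), (θ,55), (θ,56), (ι,54), (ι,55), (ι,56)}
These 22 distinct sets form the basis B.
Close under arbitrary unions to get τ_{X×Y}; counting gives |τ_{X×Y}| = 64.


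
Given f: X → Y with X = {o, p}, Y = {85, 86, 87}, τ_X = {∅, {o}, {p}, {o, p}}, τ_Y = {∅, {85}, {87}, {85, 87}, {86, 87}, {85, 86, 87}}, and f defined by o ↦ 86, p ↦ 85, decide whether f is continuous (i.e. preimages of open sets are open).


f IS continuous.

Compute f^{-1}(U) for each U ∈ τ_Y:
  U = ∅: f^{-1}(U) = ∅ ∈ τ_X ✓.
  U = {85}: f^{-1}(U) = {p} ∈ τ_X ✓.
  U = {87}: f^{-1}(U) = ∅ ∈ τ_X ✓.
  U = {85, 87}: f^{-1}(U) = {p} ∈ τ_X ✓.
  U = {86, 87}: f^{-1}(U) = {o} ∈ τ_X ✓.
  U = {85, 86, 87}: f^{-1}(U) = {o, p} ∈ τ_X ✓.
Every preimage lies in τ_X, so f IS continuous.


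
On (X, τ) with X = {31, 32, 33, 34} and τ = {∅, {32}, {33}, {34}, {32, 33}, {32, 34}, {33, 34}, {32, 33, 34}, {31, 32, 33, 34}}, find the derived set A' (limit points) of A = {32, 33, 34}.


A' = {31}

For each x ∈ X, list the open sets U ∈ τ with x ∈ U, then check whether U ∩ (A ∖ {x}) ≠ ∅ for every such U.
  x = 31: opens ∋ x are {31, 32, 33, 34}; each meets A ∖ {31}, so x IS a limit point.
  x = 32: open {32} ∋ x has {32} ∩ (A ∖ {32}) = ∅, so x is NOT a limit point.
  x = 33: open {33} ∋ x has {33} ∩ (A ∖ {33}) = ∅, so x is NOT a limit point.
  x = 34: open {34} ∋ x has {34} ∩ (A ∖ {34}) = ∅, so x is NOT a limit point.
Collecting: A' = {31}.


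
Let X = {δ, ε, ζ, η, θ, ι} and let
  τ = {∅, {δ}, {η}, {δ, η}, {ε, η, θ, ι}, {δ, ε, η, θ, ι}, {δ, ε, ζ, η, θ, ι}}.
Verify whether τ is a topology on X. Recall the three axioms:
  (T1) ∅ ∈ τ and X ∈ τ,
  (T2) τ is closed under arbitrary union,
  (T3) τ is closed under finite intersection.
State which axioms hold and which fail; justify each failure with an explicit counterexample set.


τ IS a topology on X.

Axiom (T1): ∅ ∈ τ? Yes; X ∈ τ? Yes.
Axiom (T2/T3): check pairwise unions and intersections of members of τ.
All pairwise intersections and unions checked — each lies in τ. Therefore τ satisfies (T1), (T2), (T3): it IS a topology on X.


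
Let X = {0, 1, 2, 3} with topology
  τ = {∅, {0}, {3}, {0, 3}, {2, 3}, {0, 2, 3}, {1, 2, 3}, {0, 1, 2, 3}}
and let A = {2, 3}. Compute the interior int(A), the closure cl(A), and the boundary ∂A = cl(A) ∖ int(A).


int(A) = {2, 3}, cl(A) = {1, 2, 3}, ∂A = {1}.

Closed sets in (X, τ) are complements of opens:
  closed(X, τ) = {∅, {0}, {1}, {0, 1}, {1, 2}, {0, 1, 2}, {1, 2, 3}, {0, 1, 2, 3}}.
int(A) = ⋃ {U ∈ τ : U ⊆ A}. Opens contained in A: ∅, {3}, {2, 3}.
Taking the union of these: int(A) = {2, 3}.
cl(A) = ⋂ {C closed : A ⊆ C}. Closed sets containing A: {1, 2, 3}, {0, 1, 2, 3}.
Intersecting these: cl(A) = {1, 2, 3}.
∂A = cl(A) ∖ int(A) = {1, 2, 3} ∖ {2, 3} = {1}.


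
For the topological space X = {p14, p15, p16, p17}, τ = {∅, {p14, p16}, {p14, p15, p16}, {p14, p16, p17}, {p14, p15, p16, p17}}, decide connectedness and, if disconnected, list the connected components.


(X, τ) is connected.

Find clopen sets (U ∈ τ with X ∖ U ∈ τ):
  U = ∅, X ∖ U = {p14, p15, p16, p17} — both open, so U is clopen.
  U = {p14, p15, p16, p17}, X ∖ U = ∅ — both open, so U is clopen.
Only trivial clopens (∅ and X) exist, so (X, τ) is connected.
Compute connected components by grouping points that agree on all clopens:
  component: {p14, p15, p16, p17}


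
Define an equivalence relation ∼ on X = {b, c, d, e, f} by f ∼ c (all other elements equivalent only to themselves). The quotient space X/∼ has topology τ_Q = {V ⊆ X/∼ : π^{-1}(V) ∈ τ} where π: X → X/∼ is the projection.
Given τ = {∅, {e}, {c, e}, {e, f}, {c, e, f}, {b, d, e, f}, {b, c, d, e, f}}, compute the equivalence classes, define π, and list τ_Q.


X/∼ = {[b], [c=f], [d], [e]}; |τ_Q| = 4.

Equivalence classes: [b], [c=f], [d], [e].
Quotient map π: X → X/∼ sends b ↦ [b], c ↦ [c=f], d ↦ [d], e ↦ [e], f ↦ [c=f].
For each subset V ⊆ X/∼, compute π^{-1}(V) ⊆ X and check whether π^{-1}(V) ∈ τ. V is open in τ_Q iff π^{-1}(V) ∈ τ.
  V = {}: π^{-1}(V) = ∅ ∈ τ ✓.
  V = {[b]}: π^{-1}(V) = {b} ∉ τ ✗.
  V = {[c=f]}: π^{-1}(V) = {c, f} ∉ τ ✗.
  V = {[b], [c=f]}: π^{-1}(V) = {b, c, f} ∉ τ ✗.
  V = {[d]}: π^{-1}(V) = {d} ∉ τ ✗.
  V = {[b], [d]}: π^{-1}(V) = {b, d} ∉ τ ✗.
  V = {[c=f], [d]}: π^{-1}(V) = {c, d, f} ∉ τ ✗.
  V = {[b], [c=f], [d]}: π^{-1}(V) = {b, c, d, f} ∉ τ ✗.
  V = {[e]}: π^{-1}(V) = {e} ∈ τ ✓.
  V = {[b], [e]}: π^{-1}(V) = {b, e} ∉ τ ✗.
  V = {[c=f], [e]}: π^{-1}(V) = {c, e, f} ∈ τ ✓.
  V = {[b], [c=f], [e]}: π^{-1}(V) = {b, c, e, f} ∉ τ ✗.
  V = {[d], [e]}: π^{-1}(V) = {d, e} ∉ τ ✗.
  V = {[b], [d], [e]}: π^{-1}(V) = {b, d, e} ∉ τ ✗.
  V = {[c=f], [d], [e]}: π^{-1}(V) = {c, d, e, f} ∉ τ ✗.
  V = {[b], [c=f], [d], [e]}: π^{-1}(V) = {b, c, d, e, f} ∈ τ ✓.
Open sets in the quotient: τ_Q = {{}, {[e]}, {[c=f], [e]}, {[b], [c=f], [d], [e]}} (4 elements).


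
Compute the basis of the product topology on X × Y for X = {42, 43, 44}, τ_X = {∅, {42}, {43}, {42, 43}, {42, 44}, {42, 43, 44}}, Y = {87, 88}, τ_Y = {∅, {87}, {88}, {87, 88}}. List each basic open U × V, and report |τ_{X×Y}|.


Basis B = {∅ × ∅, {42} × {87}, {42} × {88}, {43} × {87}, {43} × {88}, {42} × {87, 88}, {42, 43} × {87}, {42, 44} × {87}, {42, 43} × {88}, {42, 44} × {88}, {43} × {87, 88}, {42, 43, 44} × {87}, {42, 43, 44} × {88}, {42, 43} × {87, 88}, {42, 44} × {87, 88}, {42, 43, 44} × {87, 88}}; |τ_{X×Y}| = 36.

Enumerate products U × V with U ∈ τ_X, V ∈ τ_Y (deduplicated):
  ∅ × ∅ = {} (∅)
  {42} × {87} = {(42,87)}
  {42} × {88} = {(42,88)}
  {43} × {87} = {(43,87)}
  {43} × {88} = {(43,88)}
  {42} × {87, 88} = {(42,87), (42,88)}
  {42, 43} × {87} = {(42,87), (43,87)}
  {42, 44} × {87} = {(42,87), (44,87)}
  {42, 43} × {88} = {(42,88), (43,88)}
  {42, 44} × {88} = {(42,88), (44,88)}
  {43} × {87, 88} = {(43,87), (43,88)}
  {42, 43, 44} × {87} = {(42,87), (43,87), (44,87)}
  {42, 43, 44} × {88} = {(42,88), (43,88), (44,88)}
  {42, 43} × {87, 88} = {(42,87), (42,88), (43,87), (43,88)}
  {42, 44} × {87, 88} = {(42,87), (42,88), (44,87), (44,88)}
  {42, 43, 44} × {87, 88} = {(42,87), (42,88), (43,87), (43,88), (44,87), (44,88)}
These 16 distinct sets form the basis B.
Close under arbitrary unions to get τ_{X×Y}; counting gives |τ_{X×Y}| = 36.


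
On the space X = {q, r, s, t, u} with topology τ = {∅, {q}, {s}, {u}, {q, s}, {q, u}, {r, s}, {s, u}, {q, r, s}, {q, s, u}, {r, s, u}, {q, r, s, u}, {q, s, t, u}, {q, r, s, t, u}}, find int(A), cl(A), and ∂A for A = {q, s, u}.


int(A) = {q, s, u}, cl(A) = {q, r, s, t, u}, ∂A = {r, t}.

Closed sets in (X, τ) are complements of opens:
  closed(X, τ) = {∅, {r}, {t}, {q, t}, {r, t}, {t, u}, {q, r, t}, {q, t, u}, {r, s, t}, {r, t, u}, {q, r, s, t}, {q, r, t, u}, {r, s, t, u}, {q, r, s, t, u}}.
int(A) = ⋃ {U ∈ τ : U ⊆ A}. Opens contained in A: ∅, {q}, {s}, {u}, {q, s}, {q, u}, {s, u}, {q, s, u}.
Taking the union of these: int(A) = {q, s, u}.
cl(A) = ⋂ {C closed : A ⊆ C}. Closed sets containing A: {q, r, s, t, u}.
Intersecting these: cl(A) = {q, r, s, t, u}.
∂A = cl(A) ∖ int(A) = {q, r, s, t, u} ∖ {q, s, u} = {r, t}.


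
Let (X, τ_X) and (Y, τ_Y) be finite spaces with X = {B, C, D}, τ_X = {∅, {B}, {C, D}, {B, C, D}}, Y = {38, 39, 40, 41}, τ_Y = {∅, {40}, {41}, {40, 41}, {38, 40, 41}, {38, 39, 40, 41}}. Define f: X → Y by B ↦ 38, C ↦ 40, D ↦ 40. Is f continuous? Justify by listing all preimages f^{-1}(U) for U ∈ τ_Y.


f IS continuous.

Compute f^{-1}(U) for each U ∈ τ_Y:
  U = ∅: f^{-1}(U) = ∅ ∈ τ_X ✓.
  U = {40}: f^{-1}(U) = {C, D} ∈ τ_X ✓.
  U = {41}: f^{-1}(U) = ∅ ∈ τ_X ✓.
  U = {40, 41}: f^{-1}(U) = {C, D} ∈ τ_X ✓.
  U = {38, 40, 41}: f^{-1}(U) = {B, C, D} ∈ τ_X ✓.
  U = {38, 39, 40, 41}: f^{-1}(U) = {B, C, D} ∈ τ_X ✓.
Every preimage lies in τ_X, so f IS continuous.


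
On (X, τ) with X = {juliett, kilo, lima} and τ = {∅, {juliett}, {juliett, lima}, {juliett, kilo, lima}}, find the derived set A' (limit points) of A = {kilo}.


A' = ∅

For each x ∈ X, list the open sets U ∈ τ with x ∈ U, then check whether U ∩ (A ∖ {x}) ≠ ∅ for every such U.
  x = juliett: open {juliett} ∋ x has {juliett} ∩ (A ∖ {juliett}) = ∅, so x is NOT a limit point.
  x = kilo: open {juliett, kilo, lima} ∋ x has {juliett, kilo, lima} ∩ (A ∖ {kilo}) = ∅, so x is NOT a limit point.
  x = lima: open {juliett, lima} ∋ x has {juliett, lima} ∩ (A ∖ {lima}) = ∅, so x is NOT a limit point.
Collecting: A' = ∅.


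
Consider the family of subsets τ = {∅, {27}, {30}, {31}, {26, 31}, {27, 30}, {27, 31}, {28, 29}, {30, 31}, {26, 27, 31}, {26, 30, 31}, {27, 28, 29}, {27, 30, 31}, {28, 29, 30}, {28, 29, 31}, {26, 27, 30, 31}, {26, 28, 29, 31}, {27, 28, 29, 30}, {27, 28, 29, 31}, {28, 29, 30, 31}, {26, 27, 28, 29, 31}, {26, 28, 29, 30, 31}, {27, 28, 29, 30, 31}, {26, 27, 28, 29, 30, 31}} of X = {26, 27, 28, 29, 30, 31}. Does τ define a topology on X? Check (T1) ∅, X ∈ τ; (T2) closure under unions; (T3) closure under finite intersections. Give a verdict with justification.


τ IS a topology on X.

Axiom (T1): ∅ ∈ τ? Yes; X ∈ τ? Yes.
Axiom (T2/T3): check pairwise unions and intersections of members of τ.
All pairwise intersections and unions checked — each lies in τ. Therefore τ satisfies (T1), (T2), (T3): it IS a topology on X.


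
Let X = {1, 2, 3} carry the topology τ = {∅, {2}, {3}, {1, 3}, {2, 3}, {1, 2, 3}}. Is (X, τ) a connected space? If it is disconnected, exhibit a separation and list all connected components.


(X, τ) is disconnected; components = [{2}, {1, 3}].

Find clopen sets (U ∈ τ with X ∖ U ∈ τ):
  U = ∅, X ∖ U = {1, 2, 3} — both open, so U is clopen.
  U = {2}, X ∖ U = {1, 3} — both open, so U is clopen.
  U = {1, 3}, X ∖ U = {2} — both open, so U is clopen.
  U = {1, 2, 3}, X ∖ U = ∅ — both open, so U is clopen.
Nontrivial clopen(s) exist: e.g. {2}. So (X, τ) is disconnected.
Compute connected components by grouping points that agree on all clopens:
  component: {2}
  component: {1, 3}


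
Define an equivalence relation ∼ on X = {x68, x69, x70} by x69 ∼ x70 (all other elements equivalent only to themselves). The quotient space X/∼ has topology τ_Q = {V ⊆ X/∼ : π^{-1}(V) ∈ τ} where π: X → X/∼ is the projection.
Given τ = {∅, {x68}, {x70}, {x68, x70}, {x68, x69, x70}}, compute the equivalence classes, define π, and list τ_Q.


X/∼ = {[x68], [x69=x70]}; |τ_Q| = 3.

Equivalence classes: [x68], [x69=x70].
Quotient map π: X → X/∼ sends x68 ↦ [x68], x69 ↦ [x69=x70], x70 ↦ [x69=x70].
For each subset V ⊆ X/∼, compute π^{-1}(V) ⊆ X and check whether π^{-1}(V) ∈ τ. V is open in τ_Q iff π^{-1}(V) ∈ τ.
  V = {}: π^{-1}(V) = ∅ ∈ τ ✓.
  V = {[x68]}: π^{-1}(V) = {x68} ∈ τ ✓.
  V = {[x69=x70]}: π^{-1}(V) = {x69, x70} ∉ τ ✗.
  V = {[x68], [x69=x70]}: π^{-1}(V) = {x68, x69, x70} ∈ τ ✓.
Open sets in the quotient: τ_Q = {{}, {[x68]}, {[x68], [x69=x70]}} (3 elements).


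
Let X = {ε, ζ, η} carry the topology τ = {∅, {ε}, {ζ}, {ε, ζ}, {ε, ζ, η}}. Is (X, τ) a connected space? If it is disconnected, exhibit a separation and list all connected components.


(X, τ) is connected.

Find clopen sets (U ∈ τ with X ∖ U ∈ τ):
  U = ∅, X ∖ U = {ε, ζ, η} — both open, so U is clopen.
  U = {ε, ζ, η}, X ∖ U = ∅ — both open, so U is clopen.
Only trivial clopens (∅ and X) exist, so (X, τ) is connected.
Compute connected components by grouping points that agree on all clopens:
  component: {ε, ζ, η}


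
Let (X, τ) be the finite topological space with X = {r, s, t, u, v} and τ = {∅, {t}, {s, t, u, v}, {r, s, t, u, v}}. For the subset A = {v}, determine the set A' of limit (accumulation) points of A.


A' = {r, s, u}

For each x ∈ X, list the open sets U ∈ τ with x ∈ U, then check whether U ∩ (A ∖ {x}) ≠ ∅ for every such U.
  x = r: opens ∋ x are {r, s, t, u, v}; each meets A ∖ {r}, so x IS a limit point.
  x = s: opens ∋ x are {s, t, u, v}, {r, s, t, u, v}; each meets A ∖ {s}, so x IS a limit point.
  x = t: open {t} ∋ x has {t} ∩ (A ∖ {t}) = ∅, so x is NOT a limit point.
  x = u: opens ∋ x are {s, t, u, v}, {r, s, t, u, v}; each meets A ∖ {u}, so x IS a limit point.
  x = v: open {s, t, u, v} ∋ x has {s, t, u, v} ∩ (A ∖ {v}) = ∅, so x is NOT a limit point.
Collecting: A' = {r, s, u}.


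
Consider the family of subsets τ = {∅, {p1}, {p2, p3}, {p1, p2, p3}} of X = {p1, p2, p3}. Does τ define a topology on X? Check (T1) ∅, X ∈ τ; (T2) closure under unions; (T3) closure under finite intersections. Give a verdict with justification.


τ IS a topology on X.

Axiom (T1): ∅ ∈ τ? Yes; X ∈ τ? Yes.
Axiom (T2/T3): check pairwise unions and intersections of members of τ.
All pairwise intersections and unions checked — each lies in τ. Therefore τ satisfies (T1), (T2), (T3): it IS a topology on X.


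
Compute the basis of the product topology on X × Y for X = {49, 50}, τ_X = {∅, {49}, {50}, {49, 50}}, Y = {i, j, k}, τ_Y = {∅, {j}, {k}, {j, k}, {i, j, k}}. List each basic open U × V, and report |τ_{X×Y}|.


Basis B = {∅ × ∅, {49} × {j}, {49} × {k}, {50} × {j}, {50} × {k}, {49} × {j, k}, {49, 50} × {j}, {49, 50} × {k}, {50} × {j, k}, {49} × {i, j, k}, {50} × {i, j, k}, {49, 50} × {j, k}, {49, 50} × {i, j, k}}; |τ_{X×Y}| = 25.

Enumerate products U × V with U ∈ τ_X, V ∈ τ_Y (deduplicated):
  ∅ × ∅ = {} (∅)
  {49} × {j} = {(49,j)}
  {49} × {k} = {(49,k)}
  {50} × {j} = {(50,j)}
  {50} × {k} = {(50,k)}
  {49} × {j, k} = {(49,j), (49,k)}
  {49, 50} × {j} = {(49,j), (50,j)}
  {49, 50} × {k} = {(49,k), (50,k)}
  {50} × {j, k} = {(50,j), (50,k)}
  {49} × {i, j, k} = {(49,i), (49,j), (49,k)}
  {50} × {i, j, k} = {(50,i), (50,j), (50,k)}
  {49, 50} × {j, k} = {(49,j), (49,k), (50,j), (50,k)}
  {49, 50} × {i, j, k} = {(49,i), (49,j), (49,k), (50,i), (50,j), (50,k)}
These 13 distinct sets form the basis B.
Close under arbitrary unions to get τ_{X×Y}; counting gives |τ_{X×Y}| = 25.


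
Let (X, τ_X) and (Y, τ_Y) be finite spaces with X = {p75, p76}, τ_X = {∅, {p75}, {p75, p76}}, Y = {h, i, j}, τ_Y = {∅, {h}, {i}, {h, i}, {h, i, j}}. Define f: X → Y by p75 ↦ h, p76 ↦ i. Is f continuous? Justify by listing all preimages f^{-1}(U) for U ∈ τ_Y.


f is NOT continuous.

Compute f^{-1}(U) for each U ∈ τ_Y:
  U = ∅: f^{-1}(U) = ∅ ∈ τ_X ✓.
  U = {h}: f^{-1}(U) = {p75} ∈ τ_X ✓.
  U = {i}: f^{-1}(U) = {p76} ∉ τ_X ✗.
  U = {h, i}: f^{-1}(U) = {p75, p76} ∈ τ_X ✓.
  U = {h, i, j}: f^{-1}(U) = {p75, p76} ∈ τ_X ✓.
Found U = {i} with f^{-1}(U) = {p76} not in τ_X. Therefore f is NOT continuous.


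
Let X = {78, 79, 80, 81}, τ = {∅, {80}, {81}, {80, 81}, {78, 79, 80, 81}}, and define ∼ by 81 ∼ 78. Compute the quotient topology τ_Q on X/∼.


X/∼ = {[78=81], [79], [80]}; |τ_Q| = 3.

Equivalence classes: [78=81], [79], [80].
Quotient map π: X → X/∼ sends 78 ↦ [78=81], 79 ↦ [79], 80 ↦ [80], 81 ↦ [78=81].
For each subset V ⊆ X/∼, compute π^{-1}(V) ⊆ X and check whether π^{-1}(V) ∈ τ. V is open in τ_Q iff π^{-1}(V) ∈ τ.
  V = {}: π^{-1}(V) = ∅ ∈ τ ✓.
  V = {[78=81]}: π^{-1}(V) = {78, 81} ∉ τ ✗.
  V = {[79]}: π^{-1}(V) = {79} ∉ τ ✗.
  V = {[78=81], [79]}: π^{-1}(V) = {78, 79, 81} ∉ τ ✗.
  V = {[80]}: π^{-1}(V) = {80} ∈ τ ✓.
  V = {[78=81], [80]}: π^{-1}(V) = {78, 80, 81} ∉ τ ✗.
  V = {[79], [80]}: π^{-1}(V) = {79, 80} ∉ τ ✗.
  V = {[78=81], [79], [80]}: π^{-1}(V) = {78, 79, 80, 81} ∈ τ ✓.
Open sets in the quotient: τ_Q = {{}, {[80]}, {[78=81], [79], [80]}} (3 elements).


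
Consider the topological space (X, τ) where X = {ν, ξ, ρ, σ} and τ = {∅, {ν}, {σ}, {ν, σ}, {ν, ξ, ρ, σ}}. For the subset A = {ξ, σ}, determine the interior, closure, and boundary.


int(A) = {σ}, cl(A) = {ξ, ρ, σ}, ∂A = {ξ, ρ}.

Closed sets in (X, τ) are complements of opens:
  closed(X, τ) = {∅, {ξ, ρ}, {ν, ξ, ρ}, {ξ, ρ, σ}, {ν, ξ, ρ, σ}}.
int(A) = ⋃ {U ∈ τ : U ⊆ A}. Opens contained in A: ∅, {σ}.
Taking the union of these: int(A) = {σ}.
cl(A) = ⋂ {C closed : A ⊆ C}. Closed sets containing A: {ξ, ρ, σ}, {ν, ξ, ρ, σ}.
Intersecting these: cl(A) = {ξ, ρ, σ}.
∂A = cl(A) ∖ int(A) = {ξ, ρ, σ} ∖ {σ} = {ξ, ρ}.


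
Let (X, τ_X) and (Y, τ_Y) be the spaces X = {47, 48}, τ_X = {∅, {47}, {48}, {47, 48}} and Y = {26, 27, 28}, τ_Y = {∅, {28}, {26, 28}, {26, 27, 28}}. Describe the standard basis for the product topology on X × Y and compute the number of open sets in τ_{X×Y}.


Basis B = {∅ × ∅, {47} × {28}, {48} × {28}, {47} × {26, 28}, {47, 48} × {28}, {48} × {26, 28}, {47} × {26, 27, 28}, {48} × {26, 27, 28}, {47, 48} × {26, 28}, {47, 48} × {26, 27, 28}}; |τ_{X×Y}| = 16.

Enumerate products U × V with U ∈ τ_X, V ∈ τ_Y (deduplicated):
  ∅ × ∅ = {} (∅)
  {47} × {28} = {(47,28)}
  {48} × {28} = {(48,28)}
  {47} × {26, 28} = {(47,26), (47,28)}
  {47, 48} × {28} = {(47,28), (48,28)}
  {48} × {26, 28} = {(48,26), (48,28)}
  {47} × {26, 27, 28} = {(47,26), (47,27), (47,28)}
  {48} × {26, 27, 28} = {(48,26), (48,27), (48,28)}
  {47, 48} × {26, 28} = {(47,26), (47,28), (48,26), (48,28)}
  {47, 48} × {26, 27, 28} = {(47,26), (47,27), (47,28), (48,26), (48,27), (48,28)}
These 10 distinct sets form the basis B.
Close under arbitrary unions to get τ_{X×Y}; counting gives |τ_{X×Y}| = 16.


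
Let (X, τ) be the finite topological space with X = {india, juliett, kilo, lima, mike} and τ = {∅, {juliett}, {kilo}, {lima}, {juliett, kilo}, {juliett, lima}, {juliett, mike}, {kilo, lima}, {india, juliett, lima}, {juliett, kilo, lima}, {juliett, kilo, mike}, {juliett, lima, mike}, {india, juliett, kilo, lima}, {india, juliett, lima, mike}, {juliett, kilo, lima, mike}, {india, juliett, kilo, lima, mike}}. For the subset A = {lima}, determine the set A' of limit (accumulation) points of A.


A' = {india}

For each x ∈ X, list the open sets U ∈ τ with x ∈ U, then check whether U ∩ (A ∖ {x}) ≠ ∅ for every such U.
  x = india: opens ∋ x are {india, juliett, lima}, {india, juliett, kilo, lima}, {india, juliett, lima, mike}, {india, juliett, kilo, lima, mike}; each meets A ∖ {india}, so x IS a limit point.
  x = juliett: open {juliett} ∋ x has {juliett} ∩ (A ∖ {juliett}) = ∅, so x is NOT a limit point.
  x = kilo: open {kilo} ∋ x has {kilo} ∩ (A ∖ {kilo}) = ∅, so x is NOT a limit point.
  x = lima: open {lima} ∋ x has {lima} ∩ (A ∖ {lima}) = ∅, so x is NOT a limit point.
  x = mike: open {juliett, mike} ∋ x has {juliett, mike} ∩ (A ∖ {mike}) = ∅, so x is NOT a limit point.
Collecting: A' = {india}.


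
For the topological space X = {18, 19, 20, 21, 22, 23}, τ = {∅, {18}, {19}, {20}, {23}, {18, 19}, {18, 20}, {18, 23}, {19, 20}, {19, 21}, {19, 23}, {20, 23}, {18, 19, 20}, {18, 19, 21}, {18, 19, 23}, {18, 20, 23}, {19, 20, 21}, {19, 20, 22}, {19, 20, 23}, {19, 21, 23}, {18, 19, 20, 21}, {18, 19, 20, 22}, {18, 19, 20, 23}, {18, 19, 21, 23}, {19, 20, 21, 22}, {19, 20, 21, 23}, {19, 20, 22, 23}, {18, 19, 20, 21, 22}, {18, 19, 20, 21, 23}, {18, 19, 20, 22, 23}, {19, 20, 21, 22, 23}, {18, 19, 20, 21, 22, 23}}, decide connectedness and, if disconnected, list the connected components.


(X, τ) is disconnected; components = [{18}, {23}, {19, 20, 21, 22}].

Find clopen sets (U ∈ τ with X ∖ U ∈ τ):
  U = ∅, X ∖ U = {18, 19, 20, 21, 22, 23} — both open, so U is clopen.
  U = {18}, X ∖ U = {19, 20, 21, 22, 23} — both open, so U is clopen.
  U = {23}, X ∖ U = {18, 19, 20, 21, 22} — both open, so U is clopen.
  U = {18, 23}, X ∖ U = {19, 20, 21, 22} — both open, so U is clopen.
  U = {19, 20, 21, 22}, X ∖ U = {18, 23} — both open, so U is clopen.
  U = {18, 19, 20, 21, 22}, X ∖ U = {23} — both open, so U is clopen.
  U = {19, 20, 21, 22, 23}, X ∖ U = {18} — both open, so U is clopen.
  U = {18, 19, 20, 21, 22, 23}, X ∖ U = ∅ — both open, so U is clopen.
Nontrivial clopen(s) exist: e.g. {18}. So (X, τ) is disconnected.
Compute connected components by grouping points that agree on all clopens:
  component: {18}
  component: {23}
  component: {19, 20, 21, 22}


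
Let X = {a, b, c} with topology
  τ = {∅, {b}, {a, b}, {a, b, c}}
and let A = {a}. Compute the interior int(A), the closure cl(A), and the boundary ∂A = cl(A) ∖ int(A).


int(A) = ∅, cl(A) = {a, c}, ∂A = {a, c}.

Closed sets in (X, τ) are complements of opens:
  closed(X, τ) = {∅, {c}, {a, c}, {a, b, c}}.
int(A) = ⋃ {U ∈ τ : U ⊆ A}. Opens contained in A: ∅.
Taking the union of these: int(A) = ∅.
cl(A) = ⋂ {C closed : A ⊆ C}. Closed sets containing A: {a, c}, {a, b, c}.
Intersecting these: cl(A) = {a, c}.
∂A = cl(A) ∖ int(A) = {a, c} ∖ ∅ = {a, c}.


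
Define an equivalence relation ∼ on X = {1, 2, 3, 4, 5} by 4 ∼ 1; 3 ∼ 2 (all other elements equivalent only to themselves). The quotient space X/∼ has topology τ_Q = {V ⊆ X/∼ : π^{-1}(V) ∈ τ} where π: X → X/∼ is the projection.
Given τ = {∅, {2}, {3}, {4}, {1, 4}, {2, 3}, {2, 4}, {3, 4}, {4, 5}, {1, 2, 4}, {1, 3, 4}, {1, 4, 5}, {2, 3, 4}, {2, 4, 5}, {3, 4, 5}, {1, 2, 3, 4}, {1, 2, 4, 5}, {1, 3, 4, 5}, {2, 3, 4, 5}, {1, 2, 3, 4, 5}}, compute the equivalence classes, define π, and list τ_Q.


X/∼ = {[1=4], [2=3], [5]}; |τ_Q| = 6.

Equivalence classes: [1=4], [2=3], [5].
Quotient map π: X → X/∼ sends 1 ↦ [1=4], 2 ↦ [2=3], 3 ↦ [2=3], 4 ↦ [1=4], 5 ↦ [5].
For each subset V ⊆ X/∼, compute π^{-1}(V) ⊆ X and check whether π^{-1}(V) ∈ τ. V is open in τ_Q iff π^{-1}(V) ∈ τ.
  V = {}: π^{-1}(V) = ∅ ∈ τ ✓.
  V = {[1=4]}: π^{-1}(V) = {1, 4} ∈ τ ✓.
  V = {[2=3]}: π^{-1}(V) = {2, 3} ∈ τ ✓.
  V = {[1=4], [2=3]}: π^{-1}(V) = {1, 2, 3, 4} ∈ τ ✓.
  V = {[5]}: π^{-1}(V) = {5} ∉ τ ✗.
  V = {[1=4], [5]}: π^{-1}(V) = {1, 4, 5} ∈ τ ✓.
  V = {[2=3], [5]}: π^{-1}(V) = {2, 3, 5} ∉ τ ✗.
  V = {[1=4], [2=3], [5]}: π^{-1}(V) = {1, 2, 3, 4, 5} ∈ τ ✓.
Open sets in the quotient: τ_Q = {{}, {[1=4]}, {[2=3]}, {[1=4], [2=3]}, {[1=4], [5]}, {[1=4], [2=3], [5]}} (6 elements).


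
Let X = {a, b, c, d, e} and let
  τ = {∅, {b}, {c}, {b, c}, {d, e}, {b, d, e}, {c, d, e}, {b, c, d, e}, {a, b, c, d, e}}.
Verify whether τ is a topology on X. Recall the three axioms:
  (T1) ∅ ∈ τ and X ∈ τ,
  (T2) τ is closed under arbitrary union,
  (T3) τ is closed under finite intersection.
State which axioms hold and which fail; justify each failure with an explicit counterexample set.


τ IS a topology on X.

Axiom (T1): ∅ ∈ τ? Yes; X ∈ τ? Yes.
Axiom (T2/T3): check pairwise unions and intersections of members of τ.
All pairwise intersections and unions checked — each lies in τ. Therefore τ satisfies (T1), (T2), (T3): it IS a topology on X.


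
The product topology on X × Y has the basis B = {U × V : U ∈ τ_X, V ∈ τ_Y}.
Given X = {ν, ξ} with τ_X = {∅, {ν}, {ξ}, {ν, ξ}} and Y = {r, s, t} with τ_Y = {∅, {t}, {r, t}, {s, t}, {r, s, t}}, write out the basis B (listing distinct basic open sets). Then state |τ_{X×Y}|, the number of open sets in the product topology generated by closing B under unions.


Basis B = {∅ × ∅, {ν} × {t}, {ξ} × {t}, {ν} × {r, t}, {ν} × {s, t}, {ν, ξ} × {t}, {ξ} × {r, t}, {ξ} × {s, t}, {ν} × {r, s, t}, {ξ} × {r, s, t}, {ν, ξ} × {r, t}, {ν, ξ} × {s, t}, {ν, ξ} × {r, s, t}}; |τ_{X×Y}| = 25.

Enumerate products U × V with U ∈ τ_X, V ∈ τ_Y (deduplicated):
  ∅ × ∅ = {} (∅)
  {ν} × {t} = {(ν,t)}
  {ξ} × {t} = {(ξ,t)}
  {ν} × {r, t} = {(ν,r), (ν,t)}
  {ν} × {s, t} = {(ν,s), (ν,t)}
  {ν, ξ} × {t} = {(ν,t), (ξ,t)}
  {ξ} × {r, t} = {(ξ,r), (ξ,t)}
  {ξ} × {s, t} = {(ξ,s), (ξ,t)}
  {ν} × {r, s, t} = {(ν,r), (ν,s), (ν,t)}
  {ξ} × {r, s, t} = {(ξ,r), (ξ,s), (ξ,t)}
  {ν, ξ} × {r, t} = {(ν,r), (ν,t), (ξ,r), (ξ,t)}
  {ν, ξ} × {s, t} = {(ν,s), (ν,t), (ξ,s), (ξ,t)}
  {ν, ξ} × {r, s, t} = {(ν,r), (ν,s), (ν,t), (ξ,r), (ξ,s), (ξ,t)}
These 13 distinct sets form the basis B.
Close under arbitrary unions to get τ_{X×Y}; counting gives |τ_{X×Y}| = 25.


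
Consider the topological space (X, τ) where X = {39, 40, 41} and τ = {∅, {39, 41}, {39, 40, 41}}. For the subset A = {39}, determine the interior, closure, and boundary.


int(A) = ∅, cl(A) = {39, 40, 41}, ∂A = {39, 40, 41}.

Closed sets in (X, τ) are complements of opens:
  closed(X, τ) = {∅, {40}, {39, 40, 41}}.
int(A) = ⋃ {U ∈ τ : U ⊆ A}. Opens contained in A: ∅.
Taking the union of these: int(A) = ∅.
cl(A) = ⋂ {C closed : A ⊆ C}. Closed sets containing A: {39, 40, 41}.
Intersecting these: cl(A) = {39, 40, 41}.
∂A = cl(A) ∖ int(A) = {39, 40, 41} ∖ ∅ = {39, 40, 41}.


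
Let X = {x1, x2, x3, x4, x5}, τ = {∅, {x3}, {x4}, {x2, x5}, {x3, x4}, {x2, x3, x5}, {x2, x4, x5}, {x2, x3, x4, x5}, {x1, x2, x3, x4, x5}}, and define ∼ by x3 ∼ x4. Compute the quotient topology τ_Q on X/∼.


X/∼ = {[x1], [x2], [x3=x4], [x5]}; |τ_Q| = 5.

Equivalence classes: [x1], [x2], [x3=x4], [x5].
Quotient map π: X → X/∼ sends x1 ↦ [x1], x2 ↦ [x2], x3 ↦ [x3=x4], x4 ↦ [x3=x4], x5 ↦ [x5].
For each subset V ⊆ X/∼, compute π^{-1}(V) ⊆ X and check whether π^{-1}(V) ∈ τ. V is open in τ_Q iff π^{-1}(V) ∈ τ.
  V = {}: π^{-1}(V) = ∅ ∈ τ ✓.
  V = {[x1]}: π^{-1}(V) = {x1} ∉ τ ✗.
  V = {[x2]}: π^{-1}(V) = {x2} ∉ τ ✗.
  V = {[x1], [x2]}: π^{-1}(V) = {x1, x2} ∉ τ ✗.
  V = {[x3=x4]}: π^{-1}(V) = {x3, x4} ∈ τ ✓.
  V = {[x1], [x3=x4]}: π^{-1}(V) = {x1, x3, x4} ∉ τ ✗.
  V = {[x2], [x3=x4]}: π^{-1}(V) = {x2, x3, x4} ∉ τ ✗.
  V = {[x1], [x2], [x3=x4]}: π^{-1}(V) = {x1, x2, x3, x4} ∉ τ ✗.
  V = {[x5]}: π^{-1}(V) = {x5} ∉ τ ✗.
  V = {[x1], [x5]}: π^{-1}(V) = {x1, x5} ∉ τ ✗.
  V = {[x2], [x5]}: π^{-1}(V) = {x2, x5} ∈ τ ✓.
  V = {[x1], [x2], [x5]}: π^{-1}(V) = {x1, x2, x5} ∉ τ ✗.
  V = {[x3=x4], [x5]}: π^{-1}(V) = {x3, x4, x5} ∉ τ ✗.
  V = {[x1], [x3=x4], [x5]}: π^{-1}(V) = {x1, x3, x4, x5} ∉ τ ✗.
  V = {[x2], [x3=x4], [x5]}: π^{-1}(V) = {x2, x3, x4, x5} ∈ τ ✓.
  V = {[x1], [x2], [x3=x4], [x5]}: π^{-1}(V) = {x1, x2, x3, x4, x5} ∈ τ ✓.
Open sets in the quotient: τ_Q = {{}, {[x3=x4]}, {[x2], [x5]}, {[x2], [x3=x4], [x5]}, {[x1], [x2], [x3=x4], [x5]}} (5 elements).


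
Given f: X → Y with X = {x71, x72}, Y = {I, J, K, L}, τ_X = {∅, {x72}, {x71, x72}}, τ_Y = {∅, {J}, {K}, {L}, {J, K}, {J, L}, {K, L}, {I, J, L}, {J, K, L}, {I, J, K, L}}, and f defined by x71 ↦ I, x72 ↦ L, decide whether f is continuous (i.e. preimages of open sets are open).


f IS continuous.

Compute f^{-1}(U) for each U ∈ τ_Y:
  U = ∅: f^{-1}(U) = ∅ ∈ τ_X ✓.
  U = {J}: f^{-1}(U) = ∅ ∈ τ_X ✓.
  U = {K}: f^{-1}(U) = ∅ ∈ τ_X ✓.
  U = {L}: f^{-1}(U) = {x72} ∈ τ_X ✓.
  U = {J, K}: f^{-1}(U) = ∅ ∈ τ_X ✓.
  U = {J, L}: f^{-1}(U) = {x72} ∈ τ_X ✓.
  U = {K, L}: f^{-1}(U) = {x72} ∈ τ_X ✓.
  U = {I, J, L}: f^{-1}(U) = {x71, x72} ∈ τ_X ✓.
  U = {J, K, L}: f^{-1}(U) = {x72} ∈ τ_X ✓.
  U = {I, J, K, L}: f^{-1}(U) = {x71, x72} ∈ τ_X ✓.
Every preimage lies in τ_X, so f IS continuous.


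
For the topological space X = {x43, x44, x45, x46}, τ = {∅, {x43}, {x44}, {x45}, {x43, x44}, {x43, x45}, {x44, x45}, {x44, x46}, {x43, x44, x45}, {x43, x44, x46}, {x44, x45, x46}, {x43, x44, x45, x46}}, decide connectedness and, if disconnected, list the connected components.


(X, τ) is disconnected; components = [{x43}, {x45}, {x44, x46}].

Find clopen sets (U ∈ τ with X ∖ U ∈ τ):
  U = ∅, X ∖ U = {x43, x44, x45, x46} — both open, so U is clopen.
  U = {x43}, X ∖ U = {x44, x45, x46} — both open, so U is clopen.
  U = {x45}, X ∖ U = {x43, x44, x46} — both open, so U is clopen.
  U = {x43, x45}, X ∖ U = {x44, x46} — both open, so U is clopen.
  U = {x44, x46}, X ∖ U = {x43, x45} — both open, so U is clopen.
  U = {x43, x44, x46}, X ∖ U = {x45} — both open, so U is clopen.
  U = {x44, x45, x46}, X ∖ U = {x43} — both open, so U is clopen.
  U = {x43, x44, x45, x46}, X ∖ U = ∅ — both open, so U is clopen.
Nontrivial clopen(s) exist: e.g. {x43, x45}. So (X, τ) is disconnected.
Compute connected components by grouping points that agree on all clopens:
  component: {x43}
  component: {x45}
  component: {x44, x46}


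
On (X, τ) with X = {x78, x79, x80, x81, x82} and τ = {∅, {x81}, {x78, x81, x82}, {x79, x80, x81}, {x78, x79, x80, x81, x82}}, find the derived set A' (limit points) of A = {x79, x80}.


A' = {x79, x80}

For each x ∈ X, list the open sets U ∈ τ with x ∈ U, then check whether U ∩ (A ∖ {x}) ≠ ∅ for every such U.
  x = x78: open {x78, x81, x82} ∋ x has {x78, x81, x82} ∩ (A ∖ {x78}) = ∅, so x is NOT a limit point.
  x = x79: opens ∋ x are {x79, x80, x81}, {x78, x79, x80, x81, x82}; each meets A ∖ {x79}, so x IS a limit point.
  x = x80: opens ∋ x are {x79, x80, x81}, {x78, x79, x80, x81, x82}; each meets A ∖ {x80}, so x IS a limit point.
  x = x81: open {x81} ∋ x has {x81} ∩ (A ∖ {x81}) = ∅, so x is NOT a limit point.
  x = x82: open {x78, x81, x82} ∋ x has {x78, x81, x82} ∩ (A ∖ {x82}) = ∅, so x is NOT a limit point.
Collecting: A' = {x79, x80}.


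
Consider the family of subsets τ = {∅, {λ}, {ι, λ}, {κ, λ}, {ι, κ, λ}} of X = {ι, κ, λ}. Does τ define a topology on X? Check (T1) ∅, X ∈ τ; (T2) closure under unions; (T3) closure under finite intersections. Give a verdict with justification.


τ IS a topology on X.

Axiom (T1): ∅ ∈ τ? Yes; X ∈ τ? Yes.
Axiom (T2/T3): check pairwise unions and intersections of members of τ.
All pairwise intersections and unions checked — each lies in τ. Therefore τ satisfies (T1), (T2), (T3): it IS a topology on X.


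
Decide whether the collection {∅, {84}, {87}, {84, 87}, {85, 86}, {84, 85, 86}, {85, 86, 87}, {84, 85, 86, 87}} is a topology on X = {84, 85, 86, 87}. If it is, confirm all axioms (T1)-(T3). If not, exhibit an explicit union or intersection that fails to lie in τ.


τ IS a topology on X.

Axiom (T1): ∅ ∈ τ? Yes; X ∈ τ? Yes.
Axiom (T2/T3): check pairwise unions and intersections of members of τ.
All pairwise intersections and unions checked — each lies in τ. Therefore τ satisfies (T1), (T2), (T3): it IS a topology on X.


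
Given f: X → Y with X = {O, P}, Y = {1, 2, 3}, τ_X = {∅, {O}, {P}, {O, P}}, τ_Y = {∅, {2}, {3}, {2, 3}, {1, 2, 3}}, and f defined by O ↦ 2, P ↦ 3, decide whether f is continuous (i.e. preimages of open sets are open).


f IS continuous.

Compute f^{-1}(U) for each U ∈ τ_Y:
  U = ∅: f^{-1}(U) = ∅ ∈ τ_X ✓.
  U = {2}: f^{-1}(U) = {O} ∈ τ_X ✓.
  U = {3}: f^{-1}(U) = {P} ∈ τ_X ✓.
  U = {2, 3}: f^{-1}(U) = {O, P} ∈ τ_X ✓.
  U = {1, 2, 3}: f^{-1}(U) = {O, P} ∈ τ_X ✓.
Every preimage lies in τ_X, so f IS continuous.


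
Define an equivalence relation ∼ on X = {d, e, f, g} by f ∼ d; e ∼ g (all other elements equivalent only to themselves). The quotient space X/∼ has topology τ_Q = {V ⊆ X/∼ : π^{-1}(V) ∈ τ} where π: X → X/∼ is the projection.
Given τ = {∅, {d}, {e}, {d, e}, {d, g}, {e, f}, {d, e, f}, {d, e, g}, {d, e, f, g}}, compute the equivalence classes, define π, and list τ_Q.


X/∼ = {[d=f], [e=g]}; |τ_Q| = 2.

Equivalence classes: [d=f], [e=g].
Quotient map π: X → X/∼ sends d ↦ [d=f], e ↦ [e=g], f ↦ [d=f], g ↦ [e=g].
For each subset V ⊆ X/∼, compute π^{-1}(V) ⊆ X and check whether π^{-1}(V) ∈ τ. V is open in τ_Q iff π^{-1}(V) ∈ τ.
  V = {}: π^{-1}(V) = ∅ ∈ τ ✓.
  V = {[d=f]}: π^{-1}(V) = {d, f} ∉ τ ✗.
  V = {[e=g]}: π^{-1}(V) = {e, g} ∉ τ ✗.
  V = {[d=f], [e=g]}: π^{-1}(V) = {d, e, f, g} ∈ τ ✓.
Open sets in the quotient: τ_Q = {{}, {[d=f], [e=g]}} (2 elements).


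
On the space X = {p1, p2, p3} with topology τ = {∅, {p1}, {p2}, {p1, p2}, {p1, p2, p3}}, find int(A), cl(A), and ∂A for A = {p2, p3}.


int(A) = {p2}, cl(A) = {p2, p3}, ∂A = {p3}.

Closed sets in (X, τ) are complements of opens:
  closed(X, τ) = {∅, {p3}, {p1, p3}, {p2, p3}, {p1, p2, p3}}.
int(A) = ⋃ {U ∈ τ : U ⊆ A}. Opens contained in A: ∅, {p2}.
Taking the union of these: int(A) = {p2}.
cl(A) = ⋂ {C closed : A ⊆ C}. Closed sets containing A: {p2, p3}, {p1, p2, p3}.
Intersecting these: cl(A) = {p2, p3}.
∂A = cl(A) ∖ int(A) = {p2, p3} ∖ {p2} = {p3}.


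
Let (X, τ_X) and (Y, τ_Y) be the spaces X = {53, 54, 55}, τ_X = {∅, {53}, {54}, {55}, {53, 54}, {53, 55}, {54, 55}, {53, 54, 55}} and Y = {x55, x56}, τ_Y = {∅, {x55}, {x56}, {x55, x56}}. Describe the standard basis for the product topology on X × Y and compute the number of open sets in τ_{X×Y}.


Basis B = {∅ × ∅, {53} × {x55}, {53} × {x56}, {54} × {x55}, {54} × {x56}, {55} × {x55}, {55} × {x56}, {53} × {x55, x56}, {53, 54} × {x55}, {53, 55} × {x55}, {53, 54} × {x56}, {53, 55} × {x56}, {54} × {x55, x56}, {54, 55} × {x55}, {54, 55} × {x56}, {55} × {x55, x56}, {53, 54, 55} × {x55}, {53, 54, 55} × {x56}, {53, 54} × {x55, x56}, {53, 55} × {x55, x56}, {54, 55} × {x55, x56}, {53, 54, 55} × {x55, x56}}; |τ_{X×Y}| = 64.

Enumerate products U × V with U ∈ τ_X, V ∈ τ_Y (deduplicated):
  ∅ × ∅ = {} (∅)
  {53} × {x55} = {(53,x55)}
  {53} × {x56} = {(53,x56)}
  {54} × {x55} = {(54,x55)}
  {54} × {x56} = {(54,x56)}
  {55} × {x55} = {(55,x55)}
  {55} × {x56} = {(55,x56)}
  {53} × {x55, x56} = {(53,x55), (53,x56)}
  {53, 54} × {x55} = {(53,x55), (54,x55)}
  {53, 55} × {x55} = {(53,x55), (55,x55)}
  {53, 54} × {x56} = {(53,x56), (54,x56)}
  {53, 55} × {x56} = {(53,x56), (55,x56)}
  {54} × {x55, x56} = {(54,x55), (54,x56)}
  {54, 55} × {x55} = {(54,x55), (55,x55)}
  {54, 55} × {x56} = {(54,x56), (55,x56)}
  {55} × {x55, x56} = {(55,x55), (55,x56)}
  {53, 54, 55} × {x55} = {(53,x55), (54,x55), (55,x55)}
  {53, 54, 55} × {x56} = {(53,x56), (54,x56), (55,x56)}
  {53, 54} × {x55, x56} = {(53,x55), (53,x56), (54,x55), (54,x56)}
  {53, 55} × {x55, x56} = {(53,x55), (53,x56), (55,x55), (55,x56)}
  {54, 55} × {x55, x56} = {(54,x55), (54,x56), (55,x55), (55,x56)}
  {53, 54, 55} × {x55, x56} = {(53,x55), (53,x56), (54,x55), (54,x56), (55,x55), (55,x56)}
These 22 distinct sets form the basis B.
Close under arbitrary unions to get τ_{X×Y}; counting gives |τ_{X×Y}| = 64.


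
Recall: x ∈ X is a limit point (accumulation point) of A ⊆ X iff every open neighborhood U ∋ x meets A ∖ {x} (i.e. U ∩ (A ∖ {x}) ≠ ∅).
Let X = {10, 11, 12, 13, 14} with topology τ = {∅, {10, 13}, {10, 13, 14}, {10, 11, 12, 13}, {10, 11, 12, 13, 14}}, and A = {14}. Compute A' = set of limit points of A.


A' = ∅

For each x ∈ X, list the open sets U ∈ τ with x ∈ U, then check whether U ∩ (A ∖ {x}) ≠ ∅ for every such U.
  x = 10: open {10, 13} ∋ x has {10, 13} ∩ (A ∖ {10}) = ∅, so x is NOT a limit point.
  x = 11: open {10, 11, 12, 13} ∋ x has {10, 11, 12, 13} ∩ (A ∖ {11}) = ∅, so x is NOT a limit point.
  x = 12: open {10, 11, 12, 13} ∋ x has {10, 11, 12, 13} ∩ (A ∖ {12}) = ∅, so x is NOT a limit point.
  x = 13: open {10, 13} ∋ x has {10, 13} ∩ (A ∖ {13}) = ∅, so x is NOT a limit point.
  x = 14: open {10, 13, 14} ∋ x has {10, 13, 14} ∩ (A ∖ {14}) = ∅, so x is NOT a limit point.
Collecting: A' = ∅.
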